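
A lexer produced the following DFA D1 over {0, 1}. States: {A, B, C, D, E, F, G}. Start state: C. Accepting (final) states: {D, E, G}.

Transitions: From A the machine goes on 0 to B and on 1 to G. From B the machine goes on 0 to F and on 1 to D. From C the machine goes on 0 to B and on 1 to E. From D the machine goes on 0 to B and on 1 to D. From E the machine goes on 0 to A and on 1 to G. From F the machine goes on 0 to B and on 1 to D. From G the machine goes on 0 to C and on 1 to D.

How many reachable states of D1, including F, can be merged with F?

Every state is reachable, so we keep all 7.
P0 = {D,E,G} | {A,B,C,F}.
No further refinement is possible. Final partition (2 blocks): {D,E,G} | {A,B,C,F}.
State F belongs to the block {A,B,C,F}, which has 4 states.

4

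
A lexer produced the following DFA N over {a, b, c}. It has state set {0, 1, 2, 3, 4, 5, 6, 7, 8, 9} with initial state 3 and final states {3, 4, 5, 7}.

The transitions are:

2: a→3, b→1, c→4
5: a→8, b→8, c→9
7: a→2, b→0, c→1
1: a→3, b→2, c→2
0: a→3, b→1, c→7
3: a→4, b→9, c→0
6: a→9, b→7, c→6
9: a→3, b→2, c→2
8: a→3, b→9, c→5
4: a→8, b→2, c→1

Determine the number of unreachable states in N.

1

Starting at 3 and following transitions, the reachable set is {0, 1, 2, 3, 4, 5, 7, 8, 9}. That leaves 6 unreachable — 1 in total.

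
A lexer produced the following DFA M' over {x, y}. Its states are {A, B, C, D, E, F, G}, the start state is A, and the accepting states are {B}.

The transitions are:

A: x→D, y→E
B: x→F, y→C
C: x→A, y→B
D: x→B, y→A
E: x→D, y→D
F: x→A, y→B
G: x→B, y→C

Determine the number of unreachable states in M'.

No path from A leads to G; the other 6 states are all reachable.

1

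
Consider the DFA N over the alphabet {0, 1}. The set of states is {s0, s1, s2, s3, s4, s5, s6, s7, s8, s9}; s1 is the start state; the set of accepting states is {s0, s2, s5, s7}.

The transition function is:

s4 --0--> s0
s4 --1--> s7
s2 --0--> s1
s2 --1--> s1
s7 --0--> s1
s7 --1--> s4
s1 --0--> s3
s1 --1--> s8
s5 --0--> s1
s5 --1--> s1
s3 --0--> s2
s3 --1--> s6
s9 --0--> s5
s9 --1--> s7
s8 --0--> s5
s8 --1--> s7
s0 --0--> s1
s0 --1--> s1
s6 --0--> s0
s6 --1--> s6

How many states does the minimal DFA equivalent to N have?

Reachable states from the start: {s0,s1,s2,s3,s4,s5,s6,s7,s8}. Unreachable: {s9} — drop them.
Start with accepting vs non-accepting: {s0,s2,s5,s7} | {s1,s3,s4,s6,s8}.
Split {s1,s3,s4,s6,s8} by δ(·,0) → {s3,s4,s6,s8} and {s1}.
Split {s0,s2,s5,s7} by δ(·,1) → {s0,s2,s5} and {s7}.
Split {s3,s4,s6,s8} by δ(·,1) → {s3,s6} and {s4,s8}.
No further refinement is possible. Final partition (5 blocks): {s0,s2,s5} | {s3,s6} | {s1} | {s7} | {s4,s8}.

5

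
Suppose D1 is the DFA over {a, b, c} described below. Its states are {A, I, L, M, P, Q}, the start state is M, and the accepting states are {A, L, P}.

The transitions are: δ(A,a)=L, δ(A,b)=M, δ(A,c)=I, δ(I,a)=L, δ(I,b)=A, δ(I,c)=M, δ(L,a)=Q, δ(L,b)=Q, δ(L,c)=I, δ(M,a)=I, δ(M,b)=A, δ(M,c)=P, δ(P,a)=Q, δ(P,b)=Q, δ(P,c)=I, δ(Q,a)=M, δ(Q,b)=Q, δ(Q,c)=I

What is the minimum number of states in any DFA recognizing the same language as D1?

Every state is reachable, so we keep all 6.
Initial partition by acceptance: {A,L,P} | {I,M,Q}.
Split {A,L,P} by δ(·,a) → {L,P} and {A}.
Split {I,M,Q} by δ(·,a) → {M,Q} and {I}.
Refine {M,Q} on symbol a: members go to different blocks, giving {Q} and {M}.
No further refinement is possible. Final partition (5 blocks): {L,P} | {Q} | {A} | {I} | {M}.

5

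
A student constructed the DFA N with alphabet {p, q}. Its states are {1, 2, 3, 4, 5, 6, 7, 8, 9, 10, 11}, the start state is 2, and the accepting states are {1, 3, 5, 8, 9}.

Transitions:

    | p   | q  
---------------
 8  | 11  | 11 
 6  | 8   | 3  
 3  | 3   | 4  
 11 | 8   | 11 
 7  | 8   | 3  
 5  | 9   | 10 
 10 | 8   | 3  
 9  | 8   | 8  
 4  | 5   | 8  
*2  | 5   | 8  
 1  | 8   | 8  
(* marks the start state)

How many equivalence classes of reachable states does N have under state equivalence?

Reachable states from the start: {2,3,4,5,8,9,10,11}. Unreachable: {1,6,7} — drop them.
Initial partition by acceptance: {3,5,8,9} | {2,4,10,11}.
On input p, block {3,5,8,9} splits into {3,5,9} and {8}.
Refine {3,5,9} on symbol p: members go to different blocks, giving {3,5} and {9}.
Refine {3,5} on symbol p: members go to different blocks, giving {3} and {5}.
On input p, block {2,4,10,11} splits into {2,4} and {10,11}.
Refine {10,11} on symbol q: members go to different blocks, giving {10} and {11}.
No further refinement is possible. Final partition (7 blocks): {3} | {2,4} | {8} | {9} | {5} | {10} | {11}.

7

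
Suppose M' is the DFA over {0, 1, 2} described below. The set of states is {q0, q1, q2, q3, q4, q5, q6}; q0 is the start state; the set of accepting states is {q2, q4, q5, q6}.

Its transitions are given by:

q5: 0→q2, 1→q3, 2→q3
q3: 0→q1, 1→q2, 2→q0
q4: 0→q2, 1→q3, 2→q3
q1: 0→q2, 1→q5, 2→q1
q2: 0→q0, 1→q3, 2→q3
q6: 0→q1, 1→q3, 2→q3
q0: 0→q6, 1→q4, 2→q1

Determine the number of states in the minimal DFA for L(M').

4

P0 = {q2,q4,q5,q6} | {q0,q1,q3}.
On input 0, block {q2,q4,q5,q6} splits into {q2,q6} and {q4,q5}.
Split {q0,q1,q3} by δ(·,0) → {q0,q1} and {q3}.
The partition is now stable with 4 blocks: {q2,q6} | {q0,q1} | {q4,q5} | {q3}.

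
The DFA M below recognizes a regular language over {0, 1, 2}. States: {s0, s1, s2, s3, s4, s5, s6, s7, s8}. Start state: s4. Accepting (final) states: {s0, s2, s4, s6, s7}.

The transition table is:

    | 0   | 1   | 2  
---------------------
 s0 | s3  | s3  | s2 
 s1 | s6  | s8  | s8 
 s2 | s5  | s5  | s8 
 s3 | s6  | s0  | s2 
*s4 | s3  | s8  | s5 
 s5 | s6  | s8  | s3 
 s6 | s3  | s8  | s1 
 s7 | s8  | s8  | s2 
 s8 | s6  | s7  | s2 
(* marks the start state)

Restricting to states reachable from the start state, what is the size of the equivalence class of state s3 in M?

2

P0 = {s0,s2,s4,s6,s7} | {s1,s3,s5,s8}.
On input 2, block {s0,s2,s4,s6,s7} splits into {s2,s4,s6} and {s0,s7}.
On input 1, block {s1,s3,s5,s8} splits into {s1,s5} and {s3,s8}.
Split {s2,s4,s6} by δ(·,0) → {s4,s6} and {s2}.
No further refinement is possible. Final partition (5 blocks): {s4,s6} | {s1,s5} | {s0,s7} | {s3,s8} | {s2}.
State s3 belongs to the block {s3,s8}, which has 2 states.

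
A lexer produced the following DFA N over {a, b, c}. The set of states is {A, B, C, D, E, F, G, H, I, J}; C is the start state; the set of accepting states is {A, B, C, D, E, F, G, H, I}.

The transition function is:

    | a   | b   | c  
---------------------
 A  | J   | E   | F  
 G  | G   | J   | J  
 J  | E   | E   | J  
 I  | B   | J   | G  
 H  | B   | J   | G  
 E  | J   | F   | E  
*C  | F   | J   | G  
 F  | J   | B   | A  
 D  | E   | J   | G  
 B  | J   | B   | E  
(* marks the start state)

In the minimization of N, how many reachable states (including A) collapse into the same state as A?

4

Reachable states from the start: {A,B,C,E,F,G,J}. Unreachable: {D,H,I} — drop them.
P0 = {A,B,C,E,F,G} | {J}.
On input a, block {A,B,C,E,F,G} splits into {A,B,E,F} and {C,G}.
Split {C,G} by δ(·,a) → {C} and {G}.
The partition is now stable with 4 blocks: {A,B,E,F} | {J} | {C} | {G}.
The equivalence class containing A is {A,B,E,F}, of size 4.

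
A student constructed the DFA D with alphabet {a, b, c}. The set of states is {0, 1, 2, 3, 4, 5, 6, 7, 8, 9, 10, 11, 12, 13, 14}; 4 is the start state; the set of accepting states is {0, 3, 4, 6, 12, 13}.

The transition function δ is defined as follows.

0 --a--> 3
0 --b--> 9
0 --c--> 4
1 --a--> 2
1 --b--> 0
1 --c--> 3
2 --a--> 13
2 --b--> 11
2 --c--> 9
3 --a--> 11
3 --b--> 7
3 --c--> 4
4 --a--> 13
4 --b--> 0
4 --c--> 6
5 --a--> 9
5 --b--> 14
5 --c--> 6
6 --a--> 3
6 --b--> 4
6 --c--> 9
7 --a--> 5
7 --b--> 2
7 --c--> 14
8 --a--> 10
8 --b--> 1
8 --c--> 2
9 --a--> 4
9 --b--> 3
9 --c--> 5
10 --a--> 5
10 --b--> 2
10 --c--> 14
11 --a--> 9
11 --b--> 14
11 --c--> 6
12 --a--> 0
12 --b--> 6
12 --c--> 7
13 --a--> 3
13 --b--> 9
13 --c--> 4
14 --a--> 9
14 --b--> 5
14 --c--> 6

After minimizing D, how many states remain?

8

First remove the unreachable states {1,8,10,12}; 11 states remain.
Start with accepting vs non-accepting: {0,3,4,6,13} | {2,5,7,9,11,14}.
Split {0,3,4,6,13} by δ(·,a) → {0,4,6,13} and {3}.
Refine {0,4,6,13} on symbol a: members go to different blocks, giving {0,6,13} and {4}.
Refine {0,6,13} on symbol b: members go to different blocks, giving {0,13} and {6}.
Split {2,5,7,9,11,14} by δ(·,a) → {5,7,11,14} and {2} and {9}.
Refine {5,7,11,14} on symbol a: members go to different blocks, giving {5,11,14} and {7}.
The partition is now stable with 8 blocks: {0,13} | {5,11,14} | {3} | {4} | {6} | {2} | {9} | {7}.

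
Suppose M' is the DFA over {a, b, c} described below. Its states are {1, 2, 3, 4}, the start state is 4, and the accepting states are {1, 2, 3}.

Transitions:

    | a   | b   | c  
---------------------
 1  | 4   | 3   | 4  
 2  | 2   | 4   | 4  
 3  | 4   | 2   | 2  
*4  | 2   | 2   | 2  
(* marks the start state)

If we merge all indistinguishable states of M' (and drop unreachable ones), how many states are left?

2

Reachable states from the start: {2,4}. Unreachable: {1,3} — drop them.
Start with accepting vs non-accepting: {2} | {4}.
The partition is now stable with 2 blocks: {2} | {4}.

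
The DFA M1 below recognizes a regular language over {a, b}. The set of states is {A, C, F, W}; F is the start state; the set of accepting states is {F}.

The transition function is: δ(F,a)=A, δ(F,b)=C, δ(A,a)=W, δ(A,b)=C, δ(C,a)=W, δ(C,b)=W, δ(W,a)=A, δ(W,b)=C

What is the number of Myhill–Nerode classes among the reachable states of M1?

2

All states are reachable from the start state.
Initial partition by acceptance: {F} | {A,C,W}.
Stable partition: {F} | {A,C,W} — 2 equivalence classes.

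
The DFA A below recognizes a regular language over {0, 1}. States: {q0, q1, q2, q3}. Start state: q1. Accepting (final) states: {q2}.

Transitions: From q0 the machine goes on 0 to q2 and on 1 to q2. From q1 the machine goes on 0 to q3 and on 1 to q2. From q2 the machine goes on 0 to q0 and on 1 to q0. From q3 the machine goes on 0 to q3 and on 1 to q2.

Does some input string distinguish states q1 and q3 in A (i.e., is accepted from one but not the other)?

Every state is reachable, so we keep all 4.
P0 = {q2} | {q0,q1,q3}.
Split {q0,q1,q3} by δ(·,0) → {q1,q3} and {q0}.
The partition is now stable with 3 blocks: {q2} | {q1,q3} | {q0}.
q1 and q3 lie in the same block of the stable partition, so they are equivalent — no string distinguishes them.

No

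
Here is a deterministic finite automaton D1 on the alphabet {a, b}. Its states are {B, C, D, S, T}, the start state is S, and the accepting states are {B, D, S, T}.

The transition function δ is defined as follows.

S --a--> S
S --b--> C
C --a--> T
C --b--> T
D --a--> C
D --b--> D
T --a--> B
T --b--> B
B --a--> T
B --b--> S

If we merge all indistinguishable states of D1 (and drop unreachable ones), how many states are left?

States {D} cannot be reached from the start state, so discard them.
Initial partition by acceptance: {B,S,T} | {C}.
Split {B,S,T} by δ(·,b) → {B,T} and {S}.
Refine {B,T} on symbol b: members go to different blocks, giving {B} and {T}.
The partition is now stable with 4 blocks: {B} | {C} | {S} | {T}.

4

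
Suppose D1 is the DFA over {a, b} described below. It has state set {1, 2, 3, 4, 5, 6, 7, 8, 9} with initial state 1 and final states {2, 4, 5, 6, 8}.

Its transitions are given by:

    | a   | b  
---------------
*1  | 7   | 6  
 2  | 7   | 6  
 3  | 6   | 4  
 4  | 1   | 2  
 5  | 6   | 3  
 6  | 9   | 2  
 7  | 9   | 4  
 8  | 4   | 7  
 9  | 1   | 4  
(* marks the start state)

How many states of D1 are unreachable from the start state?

BFS from 1 reaches {1, 2, 4, 6, 7, 9}; the 3 state(s) 3, 5, 8 are never visited.

3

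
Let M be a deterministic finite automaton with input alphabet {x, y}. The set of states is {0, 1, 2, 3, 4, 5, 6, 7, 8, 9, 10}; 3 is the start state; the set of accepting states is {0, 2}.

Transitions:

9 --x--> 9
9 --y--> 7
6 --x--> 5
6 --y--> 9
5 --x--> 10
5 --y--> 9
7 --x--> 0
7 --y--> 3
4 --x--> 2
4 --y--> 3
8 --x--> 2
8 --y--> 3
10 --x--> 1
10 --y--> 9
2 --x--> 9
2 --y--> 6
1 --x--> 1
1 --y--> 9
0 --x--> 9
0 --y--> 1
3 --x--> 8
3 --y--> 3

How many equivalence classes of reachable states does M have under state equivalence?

5

States {4} cannot be reached from the start state, so discard them.
P0 = {0,2} | {1,3,5,6,7,8,9,10}.
Split {1,3,5,6,7,8,9,10} by δ(·,x) → {1,3,5,6,9,10} and {7,8}.
Refine {1,3,5,6,9,10} on symbol x: members go to different blocks, giving {1,5,6,9,10} and {3}.
Split {1,5,6,9,10} by δ(·,y) → {1,5,6,10} and {9}.
No further refinement is possible. Final partition (5 blocks): {0,2} | {1,5,6,10} | {7,8} | {3} | {9}.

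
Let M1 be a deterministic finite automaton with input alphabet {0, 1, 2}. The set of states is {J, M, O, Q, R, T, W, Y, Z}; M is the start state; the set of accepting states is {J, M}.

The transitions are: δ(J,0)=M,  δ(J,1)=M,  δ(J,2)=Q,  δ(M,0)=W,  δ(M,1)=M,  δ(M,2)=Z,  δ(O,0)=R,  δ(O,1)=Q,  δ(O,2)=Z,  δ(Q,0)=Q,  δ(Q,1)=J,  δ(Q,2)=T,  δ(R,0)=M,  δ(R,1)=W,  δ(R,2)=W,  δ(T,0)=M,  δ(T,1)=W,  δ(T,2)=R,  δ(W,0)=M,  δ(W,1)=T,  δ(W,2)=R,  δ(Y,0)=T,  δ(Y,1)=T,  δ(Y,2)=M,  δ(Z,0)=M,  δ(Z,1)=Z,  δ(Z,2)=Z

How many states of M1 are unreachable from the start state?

4

BFS from M reaches {M, R, T, W, Z}; the 4 state(s) J, O, Q, Y are never visited.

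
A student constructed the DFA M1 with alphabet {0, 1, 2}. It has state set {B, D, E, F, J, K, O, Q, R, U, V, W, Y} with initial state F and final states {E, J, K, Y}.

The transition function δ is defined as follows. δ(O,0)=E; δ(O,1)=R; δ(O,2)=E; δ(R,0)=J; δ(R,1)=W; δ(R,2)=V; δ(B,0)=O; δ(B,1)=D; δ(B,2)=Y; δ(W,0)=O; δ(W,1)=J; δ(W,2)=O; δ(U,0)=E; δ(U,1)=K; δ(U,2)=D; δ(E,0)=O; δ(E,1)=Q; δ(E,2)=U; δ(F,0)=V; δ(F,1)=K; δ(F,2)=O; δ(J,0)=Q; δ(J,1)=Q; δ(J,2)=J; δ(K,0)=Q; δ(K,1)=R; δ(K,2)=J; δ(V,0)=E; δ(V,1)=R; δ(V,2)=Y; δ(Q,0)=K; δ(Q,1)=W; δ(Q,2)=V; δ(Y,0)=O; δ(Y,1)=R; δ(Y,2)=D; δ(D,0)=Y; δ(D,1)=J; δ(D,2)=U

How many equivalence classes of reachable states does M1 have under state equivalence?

6

First remove the unreachable states {B}; 12 states remain.
P0 = {E,J,K,Y} | {D,F,O,Q,R,U,V,W}.
Split {E,J,K,Y} by δ(·,2) → {E,Y} and {J,K}.
Split {D,F,O,Q,R,U,V,W} by δ(·,0) → {D,O,U,V} and {F,W} and {Q,R}.
Refine {D,O,U,V} on symbol 1: members go to different blocks, giving {D,U} and {O,V}.
No further refinement is possible. Final partition (6 blocks): {E,Y} | {D,U} | {J,K} | {F,W} | {Q,R} | {O,V}.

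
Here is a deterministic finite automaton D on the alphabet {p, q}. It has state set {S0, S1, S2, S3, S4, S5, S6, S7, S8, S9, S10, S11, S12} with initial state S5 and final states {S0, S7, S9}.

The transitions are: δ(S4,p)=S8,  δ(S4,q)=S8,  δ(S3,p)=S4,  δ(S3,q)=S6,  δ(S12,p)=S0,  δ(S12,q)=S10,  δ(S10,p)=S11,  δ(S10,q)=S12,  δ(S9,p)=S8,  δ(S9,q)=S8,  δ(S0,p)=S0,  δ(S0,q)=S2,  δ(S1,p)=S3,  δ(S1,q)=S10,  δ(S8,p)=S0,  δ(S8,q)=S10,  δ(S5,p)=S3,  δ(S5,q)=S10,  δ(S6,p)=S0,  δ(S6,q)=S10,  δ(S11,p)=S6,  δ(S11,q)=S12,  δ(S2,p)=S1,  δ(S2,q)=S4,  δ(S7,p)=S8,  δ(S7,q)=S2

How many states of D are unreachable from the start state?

No path from S5 leads to S7, S9; the other 11 states are all reachable.

2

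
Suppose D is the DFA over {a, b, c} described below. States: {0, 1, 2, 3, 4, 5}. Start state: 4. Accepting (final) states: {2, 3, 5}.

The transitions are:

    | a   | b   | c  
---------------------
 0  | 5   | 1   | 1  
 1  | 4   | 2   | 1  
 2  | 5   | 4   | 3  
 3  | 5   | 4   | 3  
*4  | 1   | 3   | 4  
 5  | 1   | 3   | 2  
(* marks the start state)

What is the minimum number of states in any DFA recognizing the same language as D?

3

States {0} cannot be reached from the start state, so discard them.
P0 = {2,3,5} | {1,4}.
On input a, block {2,3,5} splits into {2,3} and {5}.
Stable partition: {2,3} | {1,4} | {5} — 3 equivalence classes.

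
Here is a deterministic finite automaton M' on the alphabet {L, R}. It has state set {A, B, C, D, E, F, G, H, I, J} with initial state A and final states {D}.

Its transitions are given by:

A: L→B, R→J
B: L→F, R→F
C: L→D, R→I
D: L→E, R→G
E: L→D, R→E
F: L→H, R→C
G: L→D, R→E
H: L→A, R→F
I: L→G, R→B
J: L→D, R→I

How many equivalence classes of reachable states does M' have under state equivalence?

6

Every state is reachable, so we keep all 10.
Initial partition by acceptance: {D} | {A,B,C,E,F,G,H,I,J}.
On input L, block {A,B,C,E,F,G,H,I,J} splits into {A,B,F,H,I} and {C,E,G,J}.
Split {A,B,F,H,I} by δ(·,L) → {A,B,F,H} and {I}.
On input R, block {A,B,F,H} splits into {A,F} and {B,H}.
Split {C,E,G,J} by δ(·,R) → {C,J} and {E,G}.
The partition is now stable with 6 blocks: {D} | {A,F} | {C,J} | {I} | {B,H} | {E,G}.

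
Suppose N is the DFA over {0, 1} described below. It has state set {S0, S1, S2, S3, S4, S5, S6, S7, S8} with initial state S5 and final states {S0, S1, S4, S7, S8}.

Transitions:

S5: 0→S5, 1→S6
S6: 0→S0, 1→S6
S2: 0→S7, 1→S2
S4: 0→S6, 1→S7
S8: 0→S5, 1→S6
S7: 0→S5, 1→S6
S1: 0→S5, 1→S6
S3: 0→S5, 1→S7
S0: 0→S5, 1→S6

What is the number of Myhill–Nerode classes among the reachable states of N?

3

Reachable states from the start: {S0,S5,S6}. Unreachable: {S1,S2,S3,S4,S7,S8} — drop them.
P0 = {S0} | {S5,S6}.
On input 0, block {S5,S6} splits into {S5} and {S6}.
Stable partition: {S0} | {S5} | {S6} — 3 equivalence classes.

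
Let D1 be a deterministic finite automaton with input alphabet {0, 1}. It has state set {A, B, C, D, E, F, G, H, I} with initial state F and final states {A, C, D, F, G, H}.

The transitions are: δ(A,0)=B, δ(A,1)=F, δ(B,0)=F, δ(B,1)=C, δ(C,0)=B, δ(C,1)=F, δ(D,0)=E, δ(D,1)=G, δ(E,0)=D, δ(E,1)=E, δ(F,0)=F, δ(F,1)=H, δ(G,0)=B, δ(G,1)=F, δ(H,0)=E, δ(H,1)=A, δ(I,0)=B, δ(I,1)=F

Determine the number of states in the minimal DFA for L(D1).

Reachable states from the start: {A,B,C,D,E,F,G,H}. Unreachable: {I} — drop them.
Initial partition by acceptance: {A,C,D,F,G,H} | {B,E}.
On input 0, block {A,C,D,F,G,H} splits into {A,C,D,G,H} and {F}.
On input 1, block {A,C,D,G,H} splits into {A,C,G} and {D,H}.
On input 0, block {B,E} splits into {B} and {E}.
Stable partition: {A,C,G} | {B} | {F} | {D,H} | {E} — 5 equivalence classes.

5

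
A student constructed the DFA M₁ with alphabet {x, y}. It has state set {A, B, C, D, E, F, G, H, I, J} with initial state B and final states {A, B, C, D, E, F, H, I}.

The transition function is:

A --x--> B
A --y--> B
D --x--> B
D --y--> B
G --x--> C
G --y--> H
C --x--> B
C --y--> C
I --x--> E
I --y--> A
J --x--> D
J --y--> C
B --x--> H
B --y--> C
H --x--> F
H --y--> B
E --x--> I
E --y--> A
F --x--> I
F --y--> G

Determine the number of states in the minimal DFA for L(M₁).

States {D,J} cannot be reached from the start state, so discard them.
P0 = {A,B,C,E,F,H,I} | {G}.
Split {A,B,C,E,F,H,I} by δ(·,y) → {A,B,C,E,H,I} and {F}.
Refine {A,B,C,E,H,I} on symbol x: members go to different blocks, giving {A,B,C,E,I} and {H}.
Refine {A,B,C,E,I} on symbol x: members go to different blocks, giving {A,C,E,I} and {B}.
Split {A,C,E,I} by δ(·,x) → {A,C} and {E,I}.
Refine {A,C} on symbol y: members go to different blocks, giving {A} and {C}.
The partition is now stable with 7 blocks: {A} | {G} | {F} | {H} | {B} | {E,I} | {C}.

7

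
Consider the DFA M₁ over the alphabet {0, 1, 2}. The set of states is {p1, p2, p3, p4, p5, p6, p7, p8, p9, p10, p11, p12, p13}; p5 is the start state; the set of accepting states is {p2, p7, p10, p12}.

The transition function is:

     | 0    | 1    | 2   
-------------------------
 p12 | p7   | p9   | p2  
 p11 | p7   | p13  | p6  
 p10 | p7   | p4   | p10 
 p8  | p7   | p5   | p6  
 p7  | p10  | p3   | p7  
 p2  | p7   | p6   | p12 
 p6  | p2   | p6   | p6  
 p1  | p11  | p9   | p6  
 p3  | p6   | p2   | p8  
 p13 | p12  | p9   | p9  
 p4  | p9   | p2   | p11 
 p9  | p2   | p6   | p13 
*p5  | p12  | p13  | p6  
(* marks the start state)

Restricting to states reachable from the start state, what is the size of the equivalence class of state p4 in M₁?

2

Reachable states from the start: {p2,p3,p4,p5,p6,p7,p8,p9,p10,p11,p12,p13}. Unreachable: {p1} — drop them.
Start with accepting vs non-accepting: {p2,p7,p10,p12} | {p3,p4,p5,p6,p8,p9,p11,p13}.
Split {p3,p4,p5,p6,p8,p9,p11,p13} by δ(·,0) → {p5,p6,p8,p9,p11,p13} and {p3,p4}.
Refine {p2,p7,p10,p12} on symbol 1: members go to different blocks, giving {p2,p12} and {p7,p10}.
Refine {p5,p6,p8,p9,p11,p13} on symbol 0: members go to different blocks, giving {p5,p6,p9,p13} and {p8,p11}.
The partition is now stable with 5 blocks: {p2,p12} | {p5,p6,p9,p13} | {p3,p4} | {p7,p10} | {p8,p11}.
The equivalence class containing p4 is {p3,p4}, of size 2.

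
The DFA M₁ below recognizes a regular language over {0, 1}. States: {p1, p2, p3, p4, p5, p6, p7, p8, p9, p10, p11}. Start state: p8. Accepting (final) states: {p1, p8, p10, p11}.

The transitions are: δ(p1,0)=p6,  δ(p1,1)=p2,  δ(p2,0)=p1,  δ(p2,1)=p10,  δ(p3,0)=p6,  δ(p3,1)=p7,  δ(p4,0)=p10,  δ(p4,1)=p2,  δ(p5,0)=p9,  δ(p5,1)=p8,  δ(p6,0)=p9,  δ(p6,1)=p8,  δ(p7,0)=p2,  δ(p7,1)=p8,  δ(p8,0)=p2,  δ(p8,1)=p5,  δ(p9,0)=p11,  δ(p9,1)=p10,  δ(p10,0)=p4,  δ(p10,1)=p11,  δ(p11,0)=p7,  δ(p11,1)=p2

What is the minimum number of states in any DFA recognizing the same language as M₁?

6

Reachable states from the start: {p1,p2,p4,p5,p6,p7,p8,p9,p10,p11}. Unreachable: {p3} — drop them.
P0 = {p1,p8,p10,p11} | {p2,p4,p5,p6,p7,p9}.
On input 1, block {p1,p8,p10,p11} splits into {p1,p8,p11} and {p10}.
On input 0, block {p2,p4,p5,p6,p7,p9} splits into {p5,p6,p7} and {p2,p9} and {p4}.
Refine {p1,p8,p11} on symbol 0: members go to different blocks, giving {p1,p11} and {p8}.
No further refinement is possible. Final partition (6 blocks): {p1,p11} | {p5,p6,p7} | {p10} | {p2,p9} | {p4} | {p8}.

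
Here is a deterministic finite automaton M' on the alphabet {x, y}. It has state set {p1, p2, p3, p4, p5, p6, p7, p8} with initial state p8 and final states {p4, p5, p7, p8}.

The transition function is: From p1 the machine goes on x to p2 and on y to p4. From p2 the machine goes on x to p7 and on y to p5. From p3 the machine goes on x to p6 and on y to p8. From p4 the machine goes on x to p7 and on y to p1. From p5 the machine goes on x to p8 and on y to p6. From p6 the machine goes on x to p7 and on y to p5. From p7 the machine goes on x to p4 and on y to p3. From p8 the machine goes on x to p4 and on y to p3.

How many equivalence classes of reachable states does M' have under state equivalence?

Every state is reachable, so we keep all 8.
P0 = {p4,p5,p7,p8} | {p1,p2,p3,p6}.
Refine {p1,p2,p3,p6} on symbol x: members go to different blocks, giving {p1,p3} and {p2,p6}.
Split {p4,p5,p7,p8} by δ(·,y) → {p4,p7,p8} and {p5}.
No further refinement is possible. Final partition (4 blocks): {p4,p7,p8} | {p1,p3} | {p2,p6} | {p5}.

4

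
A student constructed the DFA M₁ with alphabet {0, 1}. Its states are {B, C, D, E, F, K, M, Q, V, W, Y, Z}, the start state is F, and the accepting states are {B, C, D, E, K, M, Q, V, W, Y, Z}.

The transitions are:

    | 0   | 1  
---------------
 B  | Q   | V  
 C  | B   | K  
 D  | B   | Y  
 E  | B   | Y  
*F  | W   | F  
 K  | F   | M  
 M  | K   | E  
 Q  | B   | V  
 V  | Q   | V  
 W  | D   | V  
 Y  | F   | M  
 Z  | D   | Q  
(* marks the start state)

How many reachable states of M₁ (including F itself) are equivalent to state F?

Reachable states from the start: {B,D,E,F,K,M,Q,V,W,Y}. Unreachable: {C,Z} — drop them.
P0 = {B,D,E,K,M,Q,V,W,Y} | {F}.
Split {B,D,E,K,M,Q,V,W,Y} by δ(·,0) → {B,D,E,M,Q,V,W} and {K,Y}.
Split {B,D,E,M,Q,V,W} by δ(·,0) → {B,D,E,Q,V,W} and {M}.
Split {B,D,E,Q,V,W} by δ(·,1) → {B,Q,V,W} and {D,E}.
On input 0, block {B,Q,V,W} splits into {B,Q,V} and {W}.
Stable partition: {B,Q,V} | {F} | {K,Y} | {M} | {D,E} | {W} — 6 equivalence classes.
State F belongs to the block {F}, which has 1 states.

1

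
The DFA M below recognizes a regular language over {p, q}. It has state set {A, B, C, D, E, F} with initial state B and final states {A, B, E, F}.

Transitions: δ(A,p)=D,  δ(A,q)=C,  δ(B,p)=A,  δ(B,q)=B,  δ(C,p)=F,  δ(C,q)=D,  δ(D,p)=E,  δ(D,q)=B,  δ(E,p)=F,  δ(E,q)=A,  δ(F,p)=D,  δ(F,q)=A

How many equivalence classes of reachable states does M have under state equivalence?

Initial partition by acceptance: {A,B,E,F} | {C,D}.
On input p, block {A,B,E,F} splits into {A,F} and {B,E}.
Split {A,F} by δ(·,q) → {A} and {F}.
Split {C,D} by δ(·,p) → {C} and {D}.
Split {B,E} by δ(·,p) → {B} and {E}.
The partition is now stable with 6 blocks: {A} | {C} | {B} | {F} | {D} | {E}.

6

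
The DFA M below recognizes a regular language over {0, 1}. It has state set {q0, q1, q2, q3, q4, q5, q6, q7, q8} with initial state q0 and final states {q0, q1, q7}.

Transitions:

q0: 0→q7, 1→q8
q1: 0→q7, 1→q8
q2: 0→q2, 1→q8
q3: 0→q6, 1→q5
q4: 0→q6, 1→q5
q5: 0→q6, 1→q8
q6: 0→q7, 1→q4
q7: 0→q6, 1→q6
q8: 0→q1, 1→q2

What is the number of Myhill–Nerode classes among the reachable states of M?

Reachable states from the start: {q0,q1,q2,q4,q5,q6,q7,q8}. Unreachable: {q3} — drop them.
P0 = {q0,q1,q7} | {q2,q4,q5,q6,q8}.
On input 0, block {q0,q1,q7} splits into {q0,q1} and {q7}.
Split {q2,q4,q5,q6,q8} by δ(·,0) → {q2,q4,q5} and {q6} and {q8}.
Refine {q2,q4,q5} on symbol 0: members go to different blocks, giving {q4,q5} and {q2}.
Refine {q4,q5} on symbol 1: members go to different blocks, giving {q4} and {q5}.
Stable partition: {q0,q1} | {q4} | {q7} | {q6} | {q8} | {q2} | {q5} — 7 equivalence classes.

7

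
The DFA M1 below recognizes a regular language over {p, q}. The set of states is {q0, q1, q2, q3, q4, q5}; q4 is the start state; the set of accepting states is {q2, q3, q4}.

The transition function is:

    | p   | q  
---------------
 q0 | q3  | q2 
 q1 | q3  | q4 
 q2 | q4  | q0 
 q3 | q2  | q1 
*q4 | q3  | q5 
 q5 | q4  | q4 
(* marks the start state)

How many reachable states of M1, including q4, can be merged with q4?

3

All states are reachable from the start state.
Start with accepting vs non-accepting: {q2,q3,q4} | {q0,q1,q5}.
No further refinement is possible. Final partition (2 blocks): {q2,q3,q4} | {q0,q1,q5}.
The equivalence class containing q4 is {q2,q3,q4}, of size 3.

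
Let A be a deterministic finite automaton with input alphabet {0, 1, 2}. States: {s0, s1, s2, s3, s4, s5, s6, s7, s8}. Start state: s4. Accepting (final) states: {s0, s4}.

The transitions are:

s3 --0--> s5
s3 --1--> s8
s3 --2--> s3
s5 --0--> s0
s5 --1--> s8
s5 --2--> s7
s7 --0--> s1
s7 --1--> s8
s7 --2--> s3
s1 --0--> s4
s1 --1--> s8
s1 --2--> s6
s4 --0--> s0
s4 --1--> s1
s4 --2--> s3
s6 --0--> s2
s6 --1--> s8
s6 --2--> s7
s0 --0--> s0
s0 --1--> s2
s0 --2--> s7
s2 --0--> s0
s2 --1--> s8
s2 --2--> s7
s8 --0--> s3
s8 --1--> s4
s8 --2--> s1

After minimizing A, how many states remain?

Every state is reachable, so we keep all 9.
Start with accepting vs non-accepting: {s0,s4} | {s1,s2,s3,s5,s6,s7,s8}.
Split {s1,s2,s3,s5,s6,s7,s8} by δ(·,0) → {s3,s6,s7,s8} and {s1,s2,s5}.
On input 0, block {s3,s6,s7,s8} splits into {s3,s6,s7} and {s8}.
No further refinement is possible. Final partition (4 blocks): {s0,s4} | {s3,s6,s7} | {s1,s2,s5} | {s8}.

4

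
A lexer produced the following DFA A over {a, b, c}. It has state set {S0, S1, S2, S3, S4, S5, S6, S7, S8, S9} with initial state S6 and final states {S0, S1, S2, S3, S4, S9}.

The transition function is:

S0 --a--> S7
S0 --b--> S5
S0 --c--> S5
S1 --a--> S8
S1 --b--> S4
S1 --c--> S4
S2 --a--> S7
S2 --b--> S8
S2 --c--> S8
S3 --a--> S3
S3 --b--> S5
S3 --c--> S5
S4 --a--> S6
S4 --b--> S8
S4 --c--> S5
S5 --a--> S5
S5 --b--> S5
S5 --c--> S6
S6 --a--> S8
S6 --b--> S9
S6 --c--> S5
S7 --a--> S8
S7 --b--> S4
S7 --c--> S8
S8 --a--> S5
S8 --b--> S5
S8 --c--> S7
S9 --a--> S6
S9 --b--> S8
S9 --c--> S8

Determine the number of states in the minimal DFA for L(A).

3

Reachable states from the start: {S4,S5,S6,S7,S8,S9}. Unreachable: {S0,S1,S2,S3} — drop them.
P0 = {S4,S9} | {S5,S6,S7,S8}.
Refine {S5,S6,S7,S8} on symbol b: members go to different blocks, giving {S5,S8} and {S6,S7}.
The partition is now stable with 3 blocks: {S4,S9} | {S5,S8} | {S6,S7}.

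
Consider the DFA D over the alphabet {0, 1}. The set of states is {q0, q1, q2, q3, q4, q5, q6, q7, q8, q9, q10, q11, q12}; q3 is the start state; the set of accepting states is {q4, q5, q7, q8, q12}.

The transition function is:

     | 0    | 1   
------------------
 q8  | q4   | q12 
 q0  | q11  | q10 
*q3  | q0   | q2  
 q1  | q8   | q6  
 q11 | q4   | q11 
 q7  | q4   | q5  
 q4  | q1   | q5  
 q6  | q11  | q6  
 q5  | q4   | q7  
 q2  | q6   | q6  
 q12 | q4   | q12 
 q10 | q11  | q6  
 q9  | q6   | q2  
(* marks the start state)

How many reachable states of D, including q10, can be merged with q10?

3

First remove the unreachable states {q9}; 12 states remain.
P0 = {q4,q5,q7,q8,q12} | {q0,q1,q2,q3,q6,q10,q11}.
Refine {q4,q5,q7,q8,q12} on symbol 0: members go to different blocks, giving {q5,q7,q8,q12} and {q4}.
Refine {q0,q1,q2,q3,q6,q10,q11} on symbol 0: members go to different blocks, giving {q0,q2,q3,q6,q10} and {q1} and {q11}.
Refine {q0,q2,q3,q6,q10} on symbol 0: members go to different blocks, giving {q0,q6,q10} and {q2,q3}.
Split {q2,q3} by δ(·,1) → {q2} and {q3}.
The partition is now stable with 7 blocks: {q5,q7,q8,q12} | {q0,q6,q10} | {q4} | {q1} | {q11} | {q2} | {q3}.
State q10 belongs to the block {q0,q6,q10}, which has 3 states.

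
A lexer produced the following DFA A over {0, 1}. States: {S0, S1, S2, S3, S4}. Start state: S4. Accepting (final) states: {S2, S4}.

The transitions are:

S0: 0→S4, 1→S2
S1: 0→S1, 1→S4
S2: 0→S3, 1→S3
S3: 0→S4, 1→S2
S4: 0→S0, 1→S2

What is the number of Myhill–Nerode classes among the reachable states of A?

Reachable states from the start: {S0,S2,S3,S4}. Unreachable: {S1} — drop them.
P0 = {S2,S4} | {S0,S3}.
Refine {S2,S4} on symbol 1: members go to different blocks, giving {S2} and {S4}.
The partition is now stable with 3 blocks: {S2} | {S0,S3} | {S4}.

3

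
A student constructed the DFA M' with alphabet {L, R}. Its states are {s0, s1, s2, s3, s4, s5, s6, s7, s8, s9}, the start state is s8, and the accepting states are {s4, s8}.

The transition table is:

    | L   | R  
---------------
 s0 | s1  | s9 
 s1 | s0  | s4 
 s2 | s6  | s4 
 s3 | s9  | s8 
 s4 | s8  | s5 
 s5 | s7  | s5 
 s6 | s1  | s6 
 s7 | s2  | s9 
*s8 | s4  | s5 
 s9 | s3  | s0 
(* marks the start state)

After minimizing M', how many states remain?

4

Start with accepting vs non-accepting: {s4,s8} | {s0,s1,s2,s3,s5,s6,s7,s9}.
Refine {s0,s1,s2,s3,s5,s6,s7,s9} on symbol R: members go to different blocks, giving {s0,s5,s6,s7,s9} and {s1,s2,s3}.
Split {s0,s5,s6,s7,s9} by δ(·,L) → {s0,s6,s7,s9} and {s5}.
The partition is now stable with 4 blocks: {s4,s8} | {s0,s6,s7,s9} | {s1,s2,s3} | {s5}.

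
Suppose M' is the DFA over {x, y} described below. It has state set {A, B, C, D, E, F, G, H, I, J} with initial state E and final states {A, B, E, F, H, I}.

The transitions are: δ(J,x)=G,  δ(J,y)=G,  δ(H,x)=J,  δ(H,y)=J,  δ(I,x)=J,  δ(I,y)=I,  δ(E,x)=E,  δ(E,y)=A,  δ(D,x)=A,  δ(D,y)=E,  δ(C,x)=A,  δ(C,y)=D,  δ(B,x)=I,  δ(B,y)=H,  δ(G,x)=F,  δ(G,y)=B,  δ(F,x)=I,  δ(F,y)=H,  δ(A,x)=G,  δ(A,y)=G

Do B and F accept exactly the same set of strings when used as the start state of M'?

Yes

Reachable states from the start: {A,B,E,F,G,H,I,J}. Unreachable: {C,D} — drop them.
P0 = {A,B,E,F,H,I} | {G,J}.
Split {A,B,E,F,H,I} by δ(·,x) → {A,H,I} and {B,E,F}.
Split {A,H,I} by δ(·,y) → {A,H} and {I}.
On input x, block {G,J} splits into {G} and {J}.
Split {A,H} by δ(·,x) → {A} and {H}.
Split {B,E,F} by δ(·,x) → {B,F} and {E}.
The partition is now stable with 7 blocks: {A} | {G} | {B,F} | {I} | {J} | {H} | {E}.
B and F lie in the same block of the stable partition, so they are equivalent — no string distinguishes them.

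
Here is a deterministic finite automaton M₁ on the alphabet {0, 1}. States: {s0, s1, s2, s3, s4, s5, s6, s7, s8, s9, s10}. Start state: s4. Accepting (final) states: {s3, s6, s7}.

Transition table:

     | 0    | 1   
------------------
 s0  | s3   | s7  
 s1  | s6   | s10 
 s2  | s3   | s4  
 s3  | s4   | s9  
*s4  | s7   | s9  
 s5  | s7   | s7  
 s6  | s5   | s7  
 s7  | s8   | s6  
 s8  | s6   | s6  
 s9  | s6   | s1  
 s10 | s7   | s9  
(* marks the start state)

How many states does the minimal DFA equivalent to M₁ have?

States {s0,s2,s3} cannot be reached from the start state, so discard them.
Start with accepting vs non-accepting: {s6,s7} | {s1,s4,s5,s8,s9,s10}.
Refine {s1,s4,s5,s8,s9,s10} on symbol 1: members go to different blocks, giving {s1,s4,s9,s10} and {s5,s8}.
No further refinement is possible. Final partition (3 blocks): {s6,s7} | {s1,s4,s9,s10} | {s5,s8}.

3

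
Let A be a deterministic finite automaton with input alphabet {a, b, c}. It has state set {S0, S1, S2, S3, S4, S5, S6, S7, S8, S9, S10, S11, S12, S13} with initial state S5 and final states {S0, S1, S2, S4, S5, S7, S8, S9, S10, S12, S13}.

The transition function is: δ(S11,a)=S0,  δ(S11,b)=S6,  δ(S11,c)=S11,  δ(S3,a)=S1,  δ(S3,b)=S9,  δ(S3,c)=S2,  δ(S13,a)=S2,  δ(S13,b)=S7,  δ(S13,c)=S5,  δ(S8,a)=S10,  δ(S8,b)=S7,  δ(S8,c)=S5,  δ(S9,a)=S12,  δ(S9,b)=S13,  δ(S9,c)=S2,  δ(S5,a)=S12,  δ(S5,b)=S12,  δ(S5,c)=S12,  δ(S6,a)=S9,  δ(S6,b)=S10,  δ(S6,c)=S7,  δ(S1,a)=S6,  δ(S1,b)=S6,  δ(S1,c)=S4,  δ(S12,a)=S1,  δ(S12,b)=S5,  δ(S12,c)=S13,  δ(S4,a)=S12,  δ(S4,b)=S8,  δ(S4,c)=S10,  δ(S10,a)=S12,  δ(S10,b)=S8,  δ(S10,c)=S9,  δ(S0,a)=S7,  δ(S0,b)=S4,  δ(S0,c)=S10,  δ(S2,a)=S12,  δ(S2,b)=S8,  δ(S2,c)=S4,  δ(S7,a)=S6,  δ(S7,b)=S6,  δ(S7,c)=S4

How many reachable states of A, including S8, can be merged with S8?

States {S0,S3,S11} cannot be reached from the start state, so discard them.
P0 = {S1,S2,S4,S5,S7,S8,S9,S10,S12,S13} | {S6}.
Refine {S1,S2,S4,S5,S7,S8,S9,S10,S12,S13} on symbol a: members go to different blocks, giving {S2,S4,S5,S8,S9,S10,S12,S13} and {S1,S7}.
Split {S2,S4,S5,S8,S9,S10,S12,S13} by δ(·,a) → {S2,S4,S5,S8,S9,S10,S13} and {S12}.
Split {S2,S4,S5,S8,S9,S10,S13} by δ(·,a) → {S2,S4,S5,S9,S10} and {S8,S13}.
On input b, block {S2,S4,S5,S9,S10} splits into {S2,S4,S9,S10} and {S5}.
No further refinement is possible. Final partition (6 blocks): {S2,S4,S9,S10} | {S6} | {S1,S7} | {S12} | {S8,S13} | {S5}.
The equivalence class containing S8 is {S8,S13}, of size 2.

2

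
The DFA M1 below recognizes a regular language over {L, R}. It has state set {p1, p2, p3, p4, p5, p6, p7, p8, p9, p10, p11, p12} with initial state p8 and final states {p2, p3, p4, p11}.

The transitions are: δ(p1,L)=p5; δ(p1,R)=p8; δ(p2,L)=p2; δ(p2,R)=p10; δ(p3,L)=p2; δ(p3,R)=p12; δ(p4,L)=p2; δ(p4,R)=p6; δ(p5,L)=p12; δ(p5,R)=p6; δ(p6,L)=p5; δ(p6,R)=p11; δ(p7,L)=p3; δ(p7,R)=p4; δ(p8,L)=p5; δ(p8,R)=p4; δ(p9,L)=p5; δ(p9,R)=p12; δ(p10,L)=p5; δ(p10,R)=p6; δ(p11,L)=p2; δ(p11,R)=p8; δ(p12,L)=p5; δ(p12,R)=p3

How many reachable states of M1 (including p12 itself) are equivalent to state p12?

3

States {p1,p7,p9} cannot be reached from the start state, so discard them.
Start with accepting vs non-accepting: {p2,p3,p4,p11} | {p5,p6,p8,p10,p12}.
Refine {p5,p6,p8,p10,p12} on symbol R: members go to different blocks, giving {p6,p8,p12} and {p5,p10}.
Refine {p2,p3,p4,p11} on symbol R: members go to different blocks, giving {p3,p4,p11} and {p2}.
On input L, block {p5,p10} splits into {p5} and {p10}.
No further refinement is possible. Final partition (5 blocks): {p3,p4,p11} | {p6,p8,p12} | {p5} | {p2} | {p10}.
State p12 belongs to the block {p6,p8,p12}, which has 3 states.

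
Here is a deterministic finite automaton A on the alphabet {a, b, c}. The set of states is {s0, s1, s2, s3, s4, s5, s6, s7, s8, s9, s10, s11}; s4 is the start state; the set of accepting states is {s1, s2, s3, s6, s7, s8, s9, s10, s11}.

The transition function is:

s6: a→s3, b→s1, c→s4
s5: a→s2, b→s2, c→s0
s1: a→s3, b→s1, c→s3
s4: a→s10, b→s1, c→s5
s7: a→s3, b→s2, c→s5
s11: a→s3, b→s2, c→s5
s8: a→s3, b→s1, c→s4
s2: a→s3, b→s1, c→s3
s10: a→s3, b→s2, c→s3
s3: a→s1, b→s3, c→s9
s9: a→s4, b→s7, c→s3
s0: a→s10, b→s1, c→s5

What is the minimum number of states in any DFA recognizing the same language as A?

First remove the unreachable states {s6,s8,s11}; 9 states remain.
Start with accepting vs non-accepting: {s1,s2,s3,s7,s9,s10} | {s0,s4,s5}.
Refine {s1,s2,s3,s7,s9,s10} on symbol a: members go to different blocks, giving {s1,s2,s3,s7,s10} and {s9}.
Split {s1,s2,s3,s7,s10} by δ(·,c) → {s1,s2,s10} and {s3} and {s7}.
Stable partition: {s1,s2,s10} | {s0,s4,s5} | {s9} | {s3} | {s7} — 5 equivalence classes.

5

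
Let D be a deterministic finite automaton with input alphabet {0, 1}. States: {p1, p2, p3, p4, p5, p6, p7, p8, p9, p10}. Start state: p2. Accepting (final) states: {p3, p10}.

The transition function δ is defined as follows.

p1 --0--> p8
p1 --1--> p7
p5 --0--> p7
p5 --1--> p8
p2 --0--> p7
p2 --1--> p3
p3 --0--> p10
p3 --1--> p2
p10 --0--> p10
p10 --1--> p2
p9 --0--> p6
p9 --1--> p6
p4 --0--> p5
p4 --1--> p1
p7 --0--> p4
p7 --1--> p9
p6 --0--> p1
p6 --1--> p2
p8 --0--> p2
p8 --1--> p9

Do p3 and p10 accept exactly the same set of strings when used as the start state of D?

Yes

Initial partition by acceptance: {p3,p10} | {p1,p2,p4,p5,p6,p7,p8,p9}.
Split {p1,p2,p4,p5,p6,p7,p8,p9} by δ(·,1) → {p1,p4,p5,p6,p7,p8,p9} and {p2}.
Split {p1,p4,p5,p6,p7,p8,p9} by δ(·,0) → {p1,p4,p5,p6,p7,p9} and {p8}.
On input 0, block {p1,p4,p5,p6,p7,p9} splits into {p4,p5,p6,p7,p9} and {p1}.
Split {p4,p5,p6,p7,p9} by δ(·,0) → {p4,p5,p7,p9} and {p6}.
Split {p4,p5,p7,p9} by δ(·,0) → {p4,p5,p7} and {p9}.
Refine {p4,p5,p7} on symbol 1: members go to different blocks, giving {p4} and {p5} and {p7}.
The partition is now stable with 9 blocks: {p3,p10} | {p4} | {p2} | {p8} | {p1} | {p6} | {p9} | {p5} | {p7}.
p3 and p10 lie in the same block of the stable partition, so they are equivalent — no string distinguishes them.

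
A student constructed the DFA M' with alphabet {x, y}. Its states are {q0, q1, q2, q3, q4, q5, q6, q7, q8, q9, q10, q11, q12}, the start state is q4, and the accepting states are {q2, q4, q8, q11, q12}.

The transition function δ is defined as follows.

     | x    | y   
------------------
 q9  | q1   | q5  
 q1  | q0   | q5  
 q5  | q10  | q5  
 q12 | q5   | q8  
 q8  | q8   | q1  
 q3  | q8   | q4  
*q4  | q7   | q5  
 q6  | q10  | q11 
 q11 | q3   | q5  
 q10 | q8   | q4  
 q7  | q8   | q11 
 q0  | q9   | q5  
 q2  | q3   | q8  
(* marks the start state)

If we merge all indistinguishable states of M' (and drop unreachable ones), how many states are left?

5

Reachable states from the start: {q0,q1,q3,q4,q5,q7,q8,q9,q10,q11}. Unreachable: {q2,q6,q12} — drop them.
Start with accepting vs non-accepting: {q4,q8,q11} | {q0,q1,q3,q5,q7,q9,q10}.
Refine {q4,q8,q11} on symbol x: members go to different blocks, giving {q4,q11} and {q8}.
Refine {q0,q1,q3,q5,q7,q9,q10} on symbol x: members go to different blocks, giving {q0,q1,q5,q9} and {q3,q7,q10}.
On input x, block {q0,q1,q5,q9} splits into {q0,q1,q9} and {q5}.
No further refinement is possible. Final partition (5 blocks): {q4,q11} | {q0,q1,q9} | {q8} | {q3,q7,q10} | {q5}.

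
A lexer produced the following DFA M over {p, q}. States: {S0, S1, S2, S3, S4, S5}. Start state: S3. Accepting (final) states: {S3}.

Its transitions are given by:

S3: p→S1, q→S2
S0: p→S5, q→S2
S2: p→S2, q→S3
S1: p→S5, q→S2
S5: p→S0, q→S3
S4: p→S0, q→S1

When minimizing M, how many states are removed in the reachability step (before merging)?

1

Starting at S3 and following transitions, the reachable set is {S0, S1, S2, S3, S5}. That leaves S4 unreachable — 1 in total.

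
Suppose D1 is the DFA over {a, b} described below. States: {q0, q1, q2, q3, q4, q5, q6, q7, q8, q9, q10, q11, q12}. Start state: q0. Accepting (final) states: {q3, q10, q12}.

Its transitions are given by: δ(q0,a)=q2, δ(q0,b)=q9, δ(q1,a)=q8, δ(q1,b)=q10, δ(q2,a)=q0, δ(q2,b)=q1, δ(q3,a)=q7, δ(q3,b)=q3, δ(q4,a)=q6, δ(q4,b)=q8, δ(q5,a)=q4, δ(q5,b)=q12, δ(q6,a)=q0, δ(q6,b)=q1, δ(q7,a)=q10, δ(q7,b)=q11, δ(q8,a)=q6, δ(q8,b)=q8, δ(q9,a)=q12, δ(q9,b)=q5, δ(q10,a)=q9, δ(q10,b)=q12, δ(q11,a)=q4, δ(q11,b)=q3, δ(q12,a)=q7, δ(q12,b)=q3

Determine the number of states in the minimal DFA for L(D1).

All states are reachable from the start state.
P0 = {q3,q10,q12} | {q0,q1,q2,q4,q5,q6,q7,q8,q9,q11}.
Split {q0,q1,q2,q4,q5,q6,q7,q8,q9,q11} by δ(·,a) → {q0,q1,q2,q4,q5,q6,q8,q11} and {q7,q9}.
Refine {q0,q1,q2,q4,q5,q6,q8,q11} on symbol b: members go to different blocks, giving {q2,q4,q6,q8} and {q1,q5,q11} and {q0}.
On input a, block {q2,q4,q6,q8} splits into {q2,q6} and {q4,q8}.
Stable partition: {q3,q10,q12} | {q2,q6} | {q7,q9} | {q1,q5,q11} | {q0} | {q4,q8} — 6 equivalence classes.

6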